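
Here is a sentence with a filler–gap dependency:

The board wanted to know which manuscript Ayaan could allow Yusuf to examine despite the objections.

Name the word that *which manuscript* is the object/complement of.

Pre-movement form: Ayaan could allow Yusuf to examine which manuscript despite the objections.
The filler 'which manuscript' is interpreted as the direct object of 'examine'. Wh-movement fronts it, leaving a gap right after 'examine':
The board wanted to know which manuscript Ayaan could allow Yusuf to examine ___ despite the objections.

examine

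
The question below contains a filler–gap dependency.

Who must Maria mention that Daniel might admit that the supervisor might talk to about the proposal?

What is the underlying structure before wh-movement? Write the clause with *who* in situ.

The filler 'who' is interpreted as the object of the preposition 'to'. It moves to the left edge, and the trace sits right after 'to':
Who must Maria mention that Daniel might admit that the supervisor might talk to ___ about the proposal?

Maria must mention that Daniel might admit that the supervisor might talk to who about the proposal.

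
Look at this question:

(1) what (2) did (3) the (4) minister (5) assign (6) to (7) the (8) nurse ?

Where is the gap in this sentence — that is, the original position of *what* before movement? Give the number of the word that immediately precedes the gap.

5

Pre-movement form: The minister did assign what to the nurse.
'what' functions as the direct object of 'assign'. It moves to the left edge, and the trace sits right after 'assign':
What did the minister assign ___ to the nurse?
'assign' is word 5.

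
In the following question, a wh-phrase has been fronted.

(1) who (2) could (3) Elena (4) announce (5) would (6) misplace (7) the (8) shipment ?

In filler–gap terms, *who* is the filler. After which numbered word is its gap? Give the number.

4

Before movement: Elena could announce who would misplace the shipment.
'who' functions as the subject of the clause embedded under 'announce'. Wh-movement fronts it, leaving a gap right after 'announce':
Who could Elena announce ___ would misplace the shipment?
'announce' is word 4.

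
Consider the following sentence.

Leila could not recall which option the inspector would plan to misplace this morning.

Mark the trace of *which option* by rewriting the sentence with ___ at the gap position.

Leila could not recall which option the inspector would plan to misplace ___ this morning.

In situ: The inspector would plan to misplace which option this morning.
The filler 'which option' is interpreted as the direct object of 'misplace'. The gap is right after 'misplace'.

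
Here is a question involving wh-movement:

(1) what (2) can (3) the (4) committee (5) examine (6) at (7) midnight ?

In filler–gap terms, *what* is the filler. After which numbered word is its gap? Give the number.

5

Before movement: The committee can examine what at midnight.
'what' functions as the direct object of 'examine'. It moves to the left edge, and the trace sits right after 'examine':
What can the committee examine ___ at midnight?
'examine' is word 5.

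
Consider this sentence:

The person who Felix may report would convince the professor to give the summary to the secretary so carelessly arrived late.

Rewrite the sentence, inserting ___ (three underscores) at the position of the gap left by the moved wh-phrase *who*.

The person who Felix may report ___ would convince the professor to give the summary to the secretary so carelessly arrived late.

The filler 'who' is interpreted as the subject of the clause embedded under 'report'. The gap is right after 'report'.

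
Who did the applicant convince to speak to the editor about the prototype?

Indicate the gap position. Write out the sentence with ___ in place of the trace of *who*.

Pre-movement form: The applicant did convince who to speak to the editor about the prototype.
'who' is the direct object of 'convince'. The gap is right after 'convince'.

Who did the applicant convince ___ to speak to the editor about the prototype?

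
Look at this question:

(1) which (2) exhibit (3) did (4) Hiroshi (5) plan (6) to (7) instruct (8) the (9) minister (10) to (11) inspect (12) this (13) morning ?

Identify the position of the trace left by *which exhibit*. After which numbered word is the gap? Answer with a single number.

Underlying clause: Hiroshi did plan to instruct the minister to inspect which exhibit this morning.
'which exhibit' functions as the direct object of 'inspect'. Fronting leaves a gap immediately after 'inspect':
Which exhibit did Hiroshi plan to instruct the minister to inspect ___ this morning?
'inspect' is word 11.

11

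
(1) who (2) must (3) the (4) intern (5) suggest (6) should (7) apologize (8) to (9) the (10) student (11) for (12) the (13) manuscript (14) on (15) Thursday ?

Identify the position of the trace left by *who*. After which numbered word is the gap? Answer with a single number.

5

Pre-movement form: The intern must suggest who should apologize to the student for the manuscript on Thursday.
The filler 'who' is interpreted as the subject of the clause embedded under 'suggest'. Wh-movement fronts it, leaving a gap right after 'suggest':
Who must the intern suggest ___ should apologize to the student for the manuscript on Thursday?
'suggest' is word 5.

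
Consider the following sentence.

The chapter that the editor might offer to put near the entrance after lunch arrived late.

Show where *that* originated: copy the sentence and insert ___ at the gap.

'that' functions as the direct object of 'put'. The gap is right after 'put'.

The chapter that the editor might offer to put ___ near the entrance after lunch arrived late.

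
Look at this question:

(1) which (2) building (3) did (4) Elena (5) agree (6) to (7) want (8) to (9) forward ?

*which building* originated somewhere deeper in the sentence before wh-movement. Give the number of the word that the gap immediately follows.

9

Pre-movement form: Elena did agree to want to forward which building.
The filler 'which building' is interpreted as the direct object of 'forward'. It moves to the left edge, and the trace sits right after 'forward':
Which building did Elena agree to want to forward ___?
'forward' is word 9.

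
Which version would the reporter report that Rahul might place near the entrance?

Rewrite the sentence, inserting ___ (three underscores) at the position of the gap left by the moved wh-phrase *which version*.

Which version would the reporter report that Rahul might place ___ near the entrance?

In situ: The reporter would report that Rahul might place which version near the entrance.
'which version' is the direct object of 'place'. The gap is right after 'place'.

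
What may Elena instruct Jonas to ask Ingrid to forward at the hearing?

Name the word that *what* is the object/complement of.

forward

Underlying clause: Elena may instruct Jonas to ask Ingrid to forward what at the hearing.
The filler 'what' is interpreted as the direct object of 'forward'. It moves to the left edge, and the trace sits right after 'forward':
What may Elena instruct Jonas to ask Ingrid to forward ___ at the hearing?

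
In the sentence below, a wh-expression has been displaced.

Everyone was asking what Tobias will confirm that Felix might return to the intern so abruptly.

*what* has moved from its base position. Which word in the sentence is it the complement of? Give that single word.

return

Underlying clause: Tobias will confirm that Felix might return what to the intern so abruptly.
'what' is the direct object of 'return'. Fronting leaves a gap immediately after 'return':
Everyone was asking what Tobias will confirm that Felix might return ___ to the intern so abruptly.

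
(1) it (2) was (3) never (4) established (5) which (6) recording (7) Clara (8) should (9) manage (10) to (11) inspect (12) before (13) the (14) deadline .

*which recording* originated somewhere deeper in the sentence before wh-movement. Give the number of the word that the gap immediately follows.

11

Underlying clause: Clara should manage to inspect which recording before the deadline.
The filler 'which recording' is interpreted as the direct object of 'inspect'. Wh-movement fronts it, leaving a gap right after 'inspect':
It was never established which recording Clara should manage to inspect ___ before the deadline.
'inspect' is word 11.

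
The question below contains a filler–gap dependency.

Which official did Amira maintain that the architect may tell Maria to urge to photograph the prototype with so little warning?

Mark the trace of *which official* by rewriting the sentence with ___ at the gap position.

Pre-movement form: Amira did maintain that the architect may tell Maria to urge which official to photograph the prototype with so little warning.
The filler 'which official' is interpreted as the direct object of 'urge'. The gap is right after 'urge'.

Which official did Amira maintain that the architect may tell Maria to urge ___ to photograph the prototype with so little warning?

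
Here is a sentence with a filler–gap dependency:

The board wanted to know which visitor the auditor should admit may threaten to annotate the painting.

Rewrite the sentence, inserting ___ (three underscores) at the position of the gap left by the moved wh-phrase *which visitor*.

Before movement: The auditor should admit which visitor may threaten to annotate the painting.
'which visitor' is the subject of the clause embedded under 'admit'. The gap is right after 'admit'.

The board wanted to know which visitor the auditor should admit ___ may threaten to annotate the painting.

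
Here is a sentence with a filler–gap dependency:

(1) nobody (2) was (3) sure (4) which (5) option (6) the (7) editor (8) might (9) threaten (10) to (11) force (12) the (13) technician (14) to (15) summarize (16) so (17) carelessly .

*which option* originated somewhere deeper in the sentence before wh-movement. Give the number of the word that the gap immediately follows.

15

In situ: The editor might threaten to force the technician to summarize which option so carelessly.
The filler 'which option' is interpreted as the direct object of 'summarize'. It moves to the left edge, and the trace sits right after 'summarize':
Nobody was sure which option the editor might threaten to force the technician to summarize ___ so carelessly.
'summarize' is word 15.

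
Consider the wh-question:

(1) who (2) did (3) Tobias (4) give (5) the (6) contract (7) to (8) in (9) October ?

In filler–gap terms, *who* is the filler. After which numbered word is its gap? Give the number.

Underlying clause: Tobias did give the contract to who in October.
'who' functions as the object of the preposition 'to' (recipient of 'give'). It moves to the left edge, and the trace sits right after 'to':
Who did Tobias give the contract to ___ in October?
'to' is word 7.

7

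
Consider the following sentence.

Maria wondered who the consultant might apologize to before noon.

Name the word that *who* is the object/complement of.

Before movement: The consultant might apologize to who before noon.
The filler 'who' is interpreted as the object of the preposition 'to'. Wh-movement fronts it, leaving a gap right after 'to':
Maria wondered who the consultant might apologize to ___ before noon.

to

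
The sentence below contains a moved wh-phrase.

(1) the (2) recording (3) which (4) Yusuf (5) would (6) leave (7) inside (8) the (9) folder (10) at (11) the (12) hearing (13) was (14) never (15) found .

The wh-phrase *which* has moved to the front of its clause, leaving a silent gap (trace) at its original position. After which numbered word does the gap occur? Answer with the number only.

'which' is the direct object of 'leave'. It moves to the left edge, and the trace sits right after 'leave':
The recording which Yusuf would leave ___ inside the folder at the hearing was never found.
'leave' is word 6.

6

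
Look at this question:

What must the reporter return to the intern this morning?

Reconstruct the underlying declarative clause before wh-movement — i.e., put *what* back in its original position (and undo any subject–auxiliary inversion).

The filler 'what' is interpreted as the direct object of 'return'. Wh-movement fronts it, leaving a gap right after 'return':
What must the reporter return ___ to the intern this morning?

The reporter must return what to the intern this morning.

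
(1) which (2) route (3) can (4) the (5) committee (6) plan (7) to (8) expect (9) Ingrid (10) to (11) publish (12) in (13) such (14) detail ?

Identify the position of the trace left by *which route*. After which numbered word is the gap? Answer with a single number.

Pre-movement form: The committee can plan to expect Ingrid to publish which route in such detail.
'which route' functions as the direct object of 'publish'. Wh-movement fronts it, leaving a gap right after 'publish':
Which route can the committee plan to expect Ingrid to publish ___ in such detail?
'publish' is word 11.

11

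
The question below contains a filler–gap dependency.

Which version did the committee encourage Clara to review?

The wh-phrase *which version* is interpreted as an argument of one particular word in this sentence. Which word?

Underlying clause: The committee did encourage Clara to review which version.
'which version' functions as the direct object of 'review'. Wh-movement fronts it, leaving a gap right after 'review':
Which version did the committee encourage Clara to review ___?

review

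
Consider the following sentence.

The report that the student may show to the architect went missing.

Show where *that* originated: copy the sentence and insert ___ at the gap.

'that' is the direct object of 'show'. The gap is right after 'show'.

The report that the student may show ___ to the architect went missing.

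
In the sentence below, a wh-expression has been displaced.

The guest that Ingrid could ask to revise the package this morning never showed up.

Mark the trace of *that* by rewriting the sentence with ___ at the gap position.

'that' is the direct object of 'ask'. The gap is right after 'ask'.

The guest that Ingrid could ask ___ to revise the package this morning never showed up.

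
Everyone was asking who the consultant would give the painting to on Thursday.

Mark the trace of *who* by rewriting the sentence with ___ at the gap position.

Everyone was asking who the consultant would give the painting to ___ on Thursday.

Pre-movement form: The consultant would give the painting to who on Thursday.
'who' functions as the object of the preposition 'to' (recipient of 'give'). The gap is right after 'to'.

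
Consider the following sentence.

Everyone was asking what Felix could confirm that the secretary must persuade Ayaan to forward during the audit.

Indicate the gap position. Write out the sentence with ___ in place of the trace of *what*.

Before movement: Felix could confirm that the secretary must persuade Ayaan to forward what during the audit.
'what' functions as the direct object of 'forward'. The gap is right after 'forward'.

Everyone was asking what Felix could confirm that the secretary must persuade Ayaan to forward ___ during the audit.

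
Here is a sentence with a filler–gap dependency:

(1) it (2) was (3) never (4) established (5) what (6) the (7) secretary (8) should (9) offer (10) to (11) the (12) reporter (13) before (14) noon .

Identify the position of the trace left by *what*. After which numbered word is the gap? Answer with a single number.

Before movement: The secretary should offer what to the reporter before noon.
'what' is the direct object of 'offer'. Wh-movement fronts it, leaving a gap right after 'offer':
It was never established what the secretary should offer ___ to the reporter before noon.
'offer' is word 9.

9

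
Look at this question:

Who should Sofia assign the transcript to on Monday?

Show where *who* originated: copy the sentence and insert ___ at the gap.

Who should Sofia assign the transcript to ___ on Monday?

Before movement: Sofia should assign the transcript to who on Monday.
'who' is the object of the preposition 'to' (recipient of 'assign'). The gap is right after 'to'.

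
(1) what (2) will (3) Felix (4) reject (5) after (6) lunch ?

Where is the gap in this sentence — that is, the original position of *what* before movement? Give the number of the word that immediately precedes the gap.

Pre-movement form: Felix will reject what after lunch.
'what' functions as the direct object of 'reject'. Wh-movement fronts it, leaving a gap right after 'reject':
What will Felix reject ___ after lunch?
'reject' is word 4.

4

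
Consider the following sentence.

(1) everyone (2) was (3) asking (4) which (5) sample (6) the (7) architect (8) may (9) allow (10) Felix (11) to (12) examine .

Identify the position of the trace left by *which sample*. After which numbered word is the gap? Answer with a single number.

12

Pre-movement form: The architect may allow Felix to examine which sample.
The filler 'which sample' is interpreted as the direct object of 'examine'. It moves to the left edge, and the trace sits right after 'examine':
Everyone was asking which sample the architect may allow Felix to examine ___.
'examine' is word 12.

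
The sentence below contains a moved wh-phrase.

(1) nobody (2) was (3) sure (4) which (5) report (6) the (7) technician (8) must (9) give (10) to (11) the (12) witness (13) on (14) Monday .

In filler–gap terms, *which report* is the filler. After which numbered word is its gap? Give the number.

Pre-movement form: The technician must give which report to the witness on Monday.
'which report' is the direct object of 'give'. It moves to the left edge, and the trace sits right after 'give':
Nobody was sure which report the technician must give ___ to the witness on Monday.
'give' is word 9.

9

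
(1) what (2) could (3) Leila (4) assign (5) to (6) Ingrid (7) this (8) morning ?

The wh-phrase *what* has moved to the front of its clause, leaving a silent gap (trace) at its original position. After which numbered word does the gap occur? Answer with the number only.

4

Pre-movement form: Leila could assign what to Ingrid this morning.
'what' is the direct object of 'assign'. It moves to the left edge, and the trace sits right after 'assign':
What could Leila assign ___ to Ingrid this morning?
'assign' is word 4.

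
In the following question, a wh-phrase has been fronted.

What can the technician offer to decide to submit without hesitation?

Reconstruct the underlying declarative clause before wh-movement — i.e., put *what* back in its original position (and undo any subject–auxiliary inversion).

'what' functions as the direct object of 'submit'. It moves to the left edge, and the trace sits right after 'submit':
What can the technician offer to decide to submit ___ without hesitation?

The technician can offer to decide to submit what without hesitation.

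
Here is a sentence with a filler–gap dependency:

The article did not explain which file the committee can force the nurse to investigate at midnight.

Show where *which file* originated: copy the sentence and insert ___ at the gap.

Pre-movement form: The committee can force the nurse to investigate which file at midnight.
'which file' functions as the direct object of 'investigate'. The gap is right after 'investigate'.

The article did not explain which file the committee can force the nurse to investigate ___ at midnight.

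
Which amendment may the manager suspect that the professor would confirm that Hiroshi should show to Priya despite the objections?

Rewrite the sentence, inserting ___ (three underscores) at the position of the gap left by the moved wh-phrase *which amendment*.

Pre-movement form: The manager may suspect that the professor would confirm that Hiroshi should show which amendment to Priya despite the objections.
The filler 'which amendment' is interpreted as the direct object of 'show'. The gap is right after 'show'.

Which amendment may the manager suspect that the professor would confirm that Hiroshi should show ___ to Priya despite the objections?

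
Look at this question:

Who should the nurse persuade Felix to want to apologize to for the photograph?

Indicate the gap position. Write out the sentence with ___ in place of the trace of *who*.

In situ: The nurse should persuade Felix to want to apologize to who for the photograph.
'who' functions as the object of the preposition 'to'. The gap is right after 'to'.

Who should the nurse persuade Felix to want to apologize to ___ for the photograph?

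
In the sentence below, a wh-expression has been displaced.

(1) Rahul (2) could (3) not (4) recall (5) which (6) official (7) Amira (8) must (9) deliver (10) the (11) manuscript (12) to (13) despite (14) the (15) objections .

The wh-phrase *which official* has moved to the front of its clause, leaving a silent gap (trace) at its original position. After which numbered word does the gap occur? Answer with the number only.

12

Before movement: Amira must deliver the manuscript to which official despite the objections.
'which official' functions as the object of the preposition 'to' (recipient of 'deliver'). Wh-movement fronts it, leaving a gap right after 'to':
Rahul could not recall which official Amira must deliver the manuscript to ___ despite the objections.
'to' is word 12.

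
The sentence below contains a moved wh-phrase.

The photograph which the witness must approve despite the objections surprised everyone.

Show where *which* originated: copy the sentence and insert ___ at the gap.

The photograph which the witness must approve ___ despite the objections surprised everyone.

'which' is the direct object of 'approve'. The gap is right after 'approve'.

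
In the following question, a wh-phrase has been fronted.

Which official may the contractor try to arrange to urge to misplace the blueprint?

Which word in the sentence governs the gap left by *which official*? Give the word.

Before movement: The contractor may try to arrange to urge which official to misplace the blueprint.
'which official' is the direct object of 'urge'. Fronting leaves a gap immediately after 'urge':
Which official may the contractor try to arrange to urge ___ to misplace the blueprint?

urge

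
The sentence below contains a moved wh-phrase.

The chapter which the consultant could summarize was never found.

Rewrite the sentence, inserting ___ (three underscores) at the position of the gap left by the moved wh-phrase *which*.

The chapter which the consultant could summarize ___ was never found.

'which' is the direct object of 'summarize'. The gap is right after 'summarize'.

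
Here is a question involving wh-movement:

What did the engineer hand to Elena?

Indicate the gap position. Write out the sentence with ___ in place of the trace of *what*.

What did the engineer hand ___ to Elena?

In situ: The engineer did hand what to Elena.
'what' functions as the direct object of 'hand'. The gap is right after 'hand'.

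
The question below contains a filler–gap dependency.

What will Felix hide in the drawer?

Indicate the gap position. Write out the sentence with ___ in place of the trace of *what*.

What will Felix hide ___ in the drawer?

Before movement: Felix will hide what in the drawer.
'what' is the direct object of 'hide'. The gap is right after 'hide'.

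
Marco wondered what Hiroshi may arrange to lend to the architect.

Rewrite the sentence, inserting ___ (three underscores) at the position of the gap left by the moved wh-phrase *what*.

Before movement: Hiroshi may arrange to lend what to the architect.
'what' functions as the direct object of 'lend'. The gap is right after 'lend'.

Marco wondered what Hiroshi may arrange to lend ___ to the architect.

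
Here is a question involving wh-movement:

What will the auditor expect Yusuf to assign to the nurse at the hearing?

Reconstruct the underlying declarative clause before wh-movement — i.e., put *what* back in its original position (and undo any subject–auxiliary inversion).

'what' functions as the direct object of 'assign'. Wh-movement fronts it, leaving a gap right after 'assign':
What will the auditor expect Yusuf to assign ___ to the nurse at the hearing?

The auditor will expect Yusuf to assign what to the nurse at the hearing.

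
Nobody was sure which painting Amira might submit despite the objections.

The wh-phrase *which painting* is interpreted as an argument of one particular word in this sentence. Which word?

submit

Underlying clause: Amira might submit which painting despite the objections.
The filler 'which painting' is interpreted as the direct object of 'submit'. Wh-movement fronts it, leaving a gap right after 'submit':
Nobody was sure which painting Amira might submit ___ despite the objections.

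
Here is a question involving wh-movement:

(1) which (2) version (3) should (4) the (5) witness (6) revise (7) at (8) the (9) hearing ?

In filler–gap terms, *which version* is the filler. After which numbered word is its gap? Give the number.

Pre-movement form: The witness should revise which version at the hearing.
The filler 'which version' is interpreted as the direct object of 'revise'. Fronting leaves a gap immediately after 'revise':
Which version should the witness revise ___ at the hearing?
'revise' is word 6.

6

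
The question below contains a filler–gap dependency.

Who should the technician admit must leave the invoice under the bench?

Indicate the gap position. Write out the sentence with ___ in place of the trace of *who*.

Pre-movement form: The technician should admit who must leave the invoice under the bench.
The filler 'who' is interpreted as the subject of the clause embedded under 'admit'. The gap is right after 'admit'.

Who should the technician admit ___ must leave the invoice under the bench?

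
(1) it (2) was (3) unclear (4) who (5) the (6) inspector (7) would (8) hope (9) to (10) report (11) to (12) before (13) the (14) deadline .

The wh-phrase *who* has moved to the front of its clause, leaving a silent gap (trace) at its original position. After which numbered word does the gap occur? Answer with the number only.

11

Pre-movement form: The inspector would hope to report to who before the deadline.
The filler 'who' is interpreted as the object of the preposition 'to'. It moves to the left edge, and the trace sits right after 'to':
It was unclear who the inspector would hope to report to ___ before the deadline.
'to' is word 11.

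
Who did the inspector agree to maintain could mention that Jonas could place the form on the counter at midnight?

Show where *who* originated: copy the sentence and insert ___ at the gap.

Who did the inspector agree to maintain ___ could mention that Jonas could place the form on the counter at midnight?

Before movement: The inspector did agree to maintain who could mention that Jonas could place the form on the counter at midnight.
The filler 'who' is interpreted as the subject of the clause embedded under 'maintain'. The gap is right after 'maintain'.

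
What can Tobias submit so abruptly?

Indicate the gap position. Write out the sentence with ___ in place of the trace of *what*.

Before movement: Tobias can submit what so abruptly.
'what' functions as the direct object of 'submit'. The gap is right after 'submit'.

What can Tobias submit ___ so abruptly?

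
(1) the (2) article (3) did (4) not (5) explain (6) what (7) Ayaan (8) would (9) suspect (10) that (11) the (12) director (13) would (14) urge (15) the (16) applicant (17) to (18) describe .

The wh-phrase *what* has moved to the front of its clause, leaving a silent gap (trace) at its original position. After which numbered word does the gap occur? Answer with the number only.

18

Before movement: Ayaan would suspect that the director would urge the applicant to describe what.
The filler 'what' is interpreted as the direct object of 'describe'. It moves to the left edge, and the trace sits right after 'describe':
The article did not explain what Ayaan would suspect that the director would urge the applicant to describe ___.
'describe' is word 18.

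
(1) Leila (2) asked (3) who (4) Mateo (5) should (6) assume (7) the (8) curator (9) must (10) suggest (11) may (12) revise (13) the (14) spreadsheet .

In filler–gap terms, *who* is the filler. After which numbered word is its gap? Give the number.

10

Before movement: Mateo should assume the curator must suggest who may revise the spreadsheet.
'who' is the subject of the clause embedded under 'suggest'. It moves to the left edge, and the trace sits right after 'suggest':
Leila asked who Mateo should assume the curator must suggest ___ may revise the spreadsheet.
'suggest' is word 10.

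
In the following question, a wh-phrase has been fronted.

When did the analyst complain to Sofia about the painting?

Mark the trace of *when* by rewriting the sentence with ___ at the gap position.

Pre-movement form: The analyst did complain to Sofia about the painting when.
'when' is the temporal adjunct. The gap is right after 'painting'.

When did the analyst complain to Sofia about the painting ___?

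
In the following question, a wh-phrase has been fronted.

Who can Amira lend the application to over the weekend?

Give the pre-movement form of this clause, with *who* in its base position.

Amira can lend the application to who over the weekend.

The filler 'who' is interpreted as the object of the preposition 'to' (recipient of 'lend'). Fronting leaves a gap immediately after 'to':
Who can Amira lend the application to ___ over the weekend?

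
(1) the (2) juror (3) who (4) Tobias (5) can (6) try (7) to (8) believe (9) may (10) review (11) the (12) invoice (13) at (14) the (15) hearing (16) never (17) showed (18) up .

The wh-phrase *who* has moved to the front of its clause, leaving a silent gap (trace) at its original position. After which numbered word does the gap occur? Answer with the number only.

'who' is the subject of the clause embedded under 'believe'. It moves to the left edge, and the trace sits right after 'believe':
The juror who Tobias can try to believe ___ may review the invoice at the hearing never showed up.
'believe' is word 8.

8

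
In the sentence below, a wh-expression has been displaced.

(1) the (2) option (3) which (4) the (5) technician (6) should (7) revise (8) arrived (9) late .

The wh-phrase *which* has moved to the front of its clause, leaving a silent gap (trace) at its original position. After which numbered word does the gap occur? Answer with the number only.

The filler 'which' is interpreted as the direct object of 'revise'. Wh-movement fronts it, leaving a gap right after 'revise':
The option which the technician should revise ___ arrived late.
'revise' is word 7.

7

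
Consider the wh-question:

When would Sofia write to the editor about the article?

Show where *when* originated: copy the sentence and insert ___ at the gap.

When would Sofia write to the editor about the article ___?

In situ: Sofia would write to the editor about the article when.
'when' is the temporal adjunct. The gap is right after 'article'.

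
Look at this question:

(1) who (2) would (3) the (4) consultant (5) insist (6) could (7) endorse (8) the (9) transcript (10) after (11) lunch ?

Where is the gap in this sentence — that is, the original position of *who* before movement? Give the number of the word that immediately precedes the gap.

5

Pre-movement form: The consultant would insist who could endorse the transcript after lunch.
'who' is the subject of the clause embedded under 'insist'. It moves to the left edge, and the trace sits right after 'insist':
Who would the consultant insist ___ could endorse the transcript after lunch?
'insist' is word 5.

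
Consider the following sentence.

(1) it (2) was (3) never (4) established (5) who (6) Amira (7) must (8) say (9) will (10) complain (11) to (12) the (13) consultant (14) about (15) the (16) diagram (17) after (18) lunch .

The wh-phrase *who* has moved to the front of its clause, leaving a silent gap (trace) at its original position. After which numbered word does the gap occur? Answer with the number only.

Before movement: Amira must say who will complain to the consultant about the diagram after lunch.
The filler 'who' is interpreted as the subject of the clause embedded under 'say'. Fronting leaves a gap immediately after 'say':
It was never established who Amira must say ___ will complain to the consultant about the diagram after lunch.
'say' is word 8.

8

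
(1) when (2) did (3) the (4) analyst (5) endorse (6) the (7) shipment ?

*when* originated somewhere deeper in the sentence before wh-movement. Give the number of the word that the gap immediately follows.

Before movement: The analyst did endorse the shipment when.
'when' functions as the temporal adjunct. Wh-movement fronts it, leaving a gap right after 'shipment':
When did the analyst endorse the shipment ___?
'shipment' is word 7.

7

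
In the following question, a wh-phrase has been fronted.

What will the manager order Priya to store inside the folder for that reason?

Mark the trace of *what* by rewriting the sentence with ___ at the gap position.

What will the manager order Priya to store ___ inside the folder for that reason?

Before movement: The manager will order Priya to store what inside the folder for that reason.
'what' functions as the direct object of 'store'. The gap is right after 'store'.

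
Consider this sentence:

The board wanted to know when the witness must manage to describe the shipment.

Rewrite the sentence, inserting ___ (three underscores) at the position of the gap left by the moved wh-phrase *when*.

The board wanted to know when the witness must manage to describe the shipment ___.

Pre-movement form: The witness must manage to describe the shipment when.
'when' is the temporal adjunct. The gap is right after 'shipment'.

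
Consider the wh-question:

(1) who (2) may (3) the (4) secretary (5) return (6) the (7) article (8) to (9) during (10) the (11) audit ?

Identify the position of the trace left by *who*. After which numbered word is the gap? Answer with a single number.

8

Underlying clause: The secretary may return the article to who during the audit.
'who' functions as the object of the preposition 'to' (recipient of 'return'). Fronting leaves a gap immediately after 'to':
Who may the secretary return the article to ___ during the audit?
'to' is word 8.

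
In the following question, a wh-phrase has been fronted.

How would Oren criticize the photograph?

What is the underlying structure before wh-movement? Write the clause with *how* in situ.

Oren would criticize the photograph how.

'how' functions as the manner adjunct. Fronting leaves a gap immediately after 'photograph':
How would Oren criticize the photograph ___?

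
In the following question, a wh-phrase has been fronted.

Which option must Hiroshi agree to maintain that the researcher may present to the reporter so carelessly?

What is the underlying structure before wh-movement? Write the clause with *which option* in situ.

'which option' is the direct object of 'present'. It moves to the left edge, and the trace sits right after 'present':
Which option must Hiroshi agree to maintain that the researcher may present ___ to the reporter so carelessly?

Hiroshi must agree to maintain that the researcher may present which option to the reporter so carelessly.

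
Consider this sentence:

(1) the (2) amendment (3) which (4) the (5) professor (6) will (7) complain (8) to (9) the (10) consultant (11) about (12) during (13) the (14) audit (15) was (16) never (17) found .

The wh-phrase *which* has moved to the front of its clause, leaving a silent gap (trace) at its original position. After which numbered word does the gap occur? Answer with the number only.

11

'which' functions as the object of the preposition 'about'. It moves to the left edge, and the trace sits right after 'about':
The amendment which the professor will complain to the consultant about ___ during the audit was never found.
'about' is word 11.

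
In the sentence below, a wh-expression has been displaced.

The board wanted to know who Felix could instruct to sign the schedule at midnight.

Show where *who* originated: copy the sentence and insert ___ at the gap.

Before movement: Felix could instruct who to sign the schedule at midnight.
'who' functions as the direct object of 'instruct'. The gap is right after 'instruct'.

The board wanted to know who Felix could instruct ___ to sign the schedule at midnight.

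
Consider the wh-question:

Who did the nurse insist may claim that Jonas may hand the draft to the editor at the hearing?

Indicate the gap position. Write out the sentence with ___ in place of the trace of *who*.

Pre-movement form: The nurse did insist who may claim that Jonas may hand the draft to the editor at the hearing.
'who' functions as the subject of the clause embedded under 'insist'. The gap is right after 'insist'.

Who did the nurse insist ___ may claim that Jonas may hand the draft to the editor at the hearing?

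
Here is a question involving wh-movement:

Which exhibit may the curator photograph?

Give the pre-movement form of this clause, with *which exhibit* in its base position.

The curator may photograph which exhibit.

'which exhibit' is the direct object of 'photograph'. It moves to the left edge, and the trace sits right after 'photograph':
Which exhibit may the curator photograph ___?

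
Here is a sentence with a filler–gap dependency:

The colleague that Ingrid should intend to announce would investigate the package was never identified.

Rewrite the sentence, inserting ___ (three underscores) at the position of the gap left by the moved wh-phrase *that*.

The colleague that Ingrid should intend to announce ___ would investigate the package was never identified.

The filler 'that' is interpreted as the subject of the clause embedded under 'announce'. The gap is right after 'announce'.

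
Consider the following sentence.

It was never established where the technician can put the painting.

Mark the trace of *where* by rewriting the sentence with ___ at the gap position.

Pre-movement form: The technician can put the painting where.
The filler 'where' is interpreted as the locative complement of 'put'. The gap is right after 'painting'.

It was never established where the technician can put the painting ___.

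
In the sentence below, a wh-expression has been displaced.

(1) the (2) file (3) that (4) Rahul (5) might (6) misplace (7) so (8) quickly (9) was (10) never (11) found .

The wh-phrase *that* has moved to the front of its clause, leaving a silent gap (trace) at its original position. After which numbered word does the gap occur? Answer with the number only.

The filler 'that' is interpreted as the direct object of 'misplace'. It moves to the left edge, and the trace sits right after 'misplace':
The file that Rahul might misplace ___ so quickly was never found.
'misplace' is word 6.

6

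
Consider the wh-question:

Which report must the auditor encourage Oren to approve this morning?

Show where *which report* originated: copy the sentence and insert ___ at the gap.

Before movement: The auditor must encourage Oren to approve which report this morning.
'which report' is the direct object of 'approve'. The gap is right after 'approve'.

Which report must the auditor encourage Oren to approve ___ this morning?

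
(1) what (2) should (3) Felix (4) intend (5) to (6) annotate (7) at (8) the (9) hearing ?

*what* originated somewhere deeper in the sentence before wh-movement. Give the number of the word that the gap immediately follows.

Pre-movement form: Felix should intend to annotate what at the hearing.
'what' functions as the direct object of 'annotate'. Fronting leaves a gap immediately after 'annotate':
What should Felix intend to annotate ___ at the hearing?
'annotate' is word 6.

6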